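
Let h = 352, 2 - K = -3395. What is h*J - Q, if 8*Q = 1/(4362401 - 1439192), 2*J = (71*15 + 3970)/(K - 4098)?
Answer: -20723447100221/16393356072 ≈ -1264.1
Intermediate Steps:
K = 3397 (K = 2 - 1*(-3395) = 2 + 3395 = 3397)
J = -5035/1402 (J = ((71*15 + 3970)/(3397 - 4098))/2 = ((1065 + 3970)/(-701))/2 = (5035*(-1/701))/2 = (½)*(-5035/701) = -5035/1402 ≈ -3.5913)
Q = 1/23385672 (Q = 1/(8*(4362401 - 1439192)) = (⅛)/2923209 = (⅛)*(1/2923209) = 1/23385672 ≈ 4.2761e-8)
h*J - Q = 352*(-5035/1402) - 1*1/23385672 = -886160/701 - 1/23385672 = -20723447100221/16393356072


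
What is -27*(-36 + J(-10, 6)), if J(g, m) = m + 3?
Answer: 729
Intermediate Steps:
J(g, m) = 3 + m
-27*(-36 + J(-10, 6)) = -27*(-36 + (3 + 6)) = -27*(-36 + 9) = -27*(-27) = 729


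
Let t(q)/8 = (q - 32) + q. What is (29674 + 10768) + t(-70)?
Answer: 39066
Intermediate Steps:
t(q) = -256 + 16*q (t(q) = 8*((q - 32) + q) = 8*((-32 + q) + q) = 8*(-32 + 2*q) = -256 + 16*q)
(29674 + 10768) + t(-70) = (29674 + 10768) + (-256 + 16*(-70)) = 40442 + (-256 - 1120) = 40442 - 1376 = 39066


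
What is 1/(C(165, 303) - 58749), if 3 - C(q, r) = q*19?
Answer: -1/61881 ≈ -1.6160e-5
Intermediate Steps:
C(q, r) = 3 - 19*q (C(q, r) = 3 - q*19 = 3 - 19*q)
1/(C(165, 303) - 58749) = 1/((3 - 19*165) - 58749) = 1/((3 - 3135) - 58749) = 1/(-3132 - 58749) = 1/(-61881) = -1/61881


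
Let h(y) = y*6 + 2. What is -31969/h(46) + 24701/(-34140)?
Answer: -549144269/4745460 ≈ -115.72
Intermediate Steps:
h(y) = 2 + 6*y (h(y) = 6*y + 2 = 2 + 6*y)
-31969/h(46) + 24701/(-34140) = -31969/(2 + 6*46) + 24701/(-34140) = -31969/(2 + 276) + 24701*(-1/34140) = -31969/278 - 24701/34140 = -549144269/4745460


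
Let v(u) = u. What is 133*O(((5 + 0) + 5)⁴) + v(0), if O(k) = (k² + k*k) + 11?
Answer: 26600001463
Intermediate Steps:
O(k) = 11 + 2*k² (O(k) = (k² + k²) + 11 = 2*k² + 11 = 11 + 2*k²)
133*O(((5 + 0) + 5)⁴) + v(0) = 133*(11 + 2*(((5 + 0) + 5)⁴)²) + 0 = 133*(11 + 2*((5 + 5)⁴)²) + 0 = 133*(11 + 2*(10⁴)²) + 0 = 133*(11 + 2*10000²) + 0 = 133*(11 + 2*100000000) + 0 = 133*(11 + 200000000) + 0 = 133*200000011 + 0 = 26600001463 + 0 = 26600001463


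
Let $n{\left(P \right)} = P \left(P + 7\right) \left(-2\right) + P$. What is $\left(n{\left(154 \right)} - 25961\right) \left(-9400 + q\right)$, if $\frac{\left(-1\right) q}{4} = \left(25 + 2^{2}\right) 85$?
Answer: $1452107700$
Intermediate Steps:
$n{\left(P \right)} = P - 2 P \left(7 + P\right)$ ($n{\left(P \right)} = P \left(7 + P\right) \left(-2\right) + P = - 2 P \left(7 + P\right) + P = P - 2 P \left(7 + P\right)$)
$q = -9860$ ($q = - 4 \left(25 + 2^{2}\right) 85 = - 4 \left(25 + 4\right) 85 = - 4 \cdot 29 \cdot 85 = \left(-4\right) 2465 = -9860$)
$\left(n{\left(154 \right)} - 25961\right) \left(-9400 + q\right) = \left(\left(-1\right) 154 \left(13 + 2 \cdot 154\right) - 25961\right) \left(-9400 - 9860\right) = \left(\left(-1\right) 154 \left(13 + 308\right) - 25961\right) \left(-19260\right) = \left(\left(-1\right) 154 \cdot 321 - 25961\right) \left(-19260\right) = \left(-49434 - 25961\right) \left(-19260\right) = \left(-75395\right) \left(-19260\right) = 1452107700$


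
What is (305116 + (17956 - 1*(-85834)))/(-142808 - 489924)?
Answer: -204453/316366 ≈ -0.64625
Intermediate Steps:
(305116 + (17956 - 1*(-85834)))/(-142808 - 489924) = (305116 + (17956 + 85834))/(-632732) = (305116 + 103790)*(-1/632732) = 408906*(-1/632732) = -204453/316366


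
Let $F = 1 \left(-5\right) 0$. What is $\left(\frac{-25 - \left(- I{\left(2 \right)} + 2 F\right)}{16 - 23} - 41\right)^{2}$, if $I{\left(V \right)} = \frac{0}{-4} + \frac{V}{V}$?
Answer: $\frac{69169}{49} \approx 1411.6$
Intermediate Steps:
$I{\left(V \right)} = 1$ ($I{\left(V \right)} = 0 \left(- \frac{1}{4}\right) + 1 = 0 + 1 = 1$)
$F = 0$ ($F = \left(-5\right) 0 = 0$)
$\left(\frac{-25 - \left(- I{\left(2 \right)} + 2 F\right)}{16 - 23} - 41\right)^{2} = \left(\frac{-25 + \left(1 - 0\right)}{16 - 23} - 41\right)^{2} = \left(\frac{-25 + \left(1 + 0\right)}{-7} - 41\right)^{2} = \left(\left(-25 + 1\right) \left(- \frac{1}{7}\right) - 41\right)^{2} = \left(\left(-24\right) \left(- \frac{1}{7}\right) - 41\right)^{2} = \left(\frac{24}{7} - 41\right)^{2} = \left(- \frac{263}{7}\right)^{2} = \frac{69169}{49}$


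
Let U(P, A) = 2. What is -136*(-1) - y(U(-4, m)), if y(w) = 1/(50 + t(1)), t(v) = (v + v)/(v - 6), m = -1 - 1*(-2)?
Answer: 33723/248 ≈ 135.98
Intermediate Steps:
m = 1 (m = -1 + 2 = 1)
t(v) = 2*v/(-6 + v) (t(v) = (2*v)/(-6 + v) = 2*v/(-6 + v))
y(w) = 5/248 (y(w) = 1/(50 + 2*1/(-6 + 1)) = 1/(50 + 2*1/(-5)) = 1/(50 + 2*1*(-⅕)) = 1/(50 - ⅖) = 1/(248/5) = 5/248)
-136*(-1) - y(U(-4, m)) = -136*(-1) - 1*5/248 = 136 - 5/248 = 33723/248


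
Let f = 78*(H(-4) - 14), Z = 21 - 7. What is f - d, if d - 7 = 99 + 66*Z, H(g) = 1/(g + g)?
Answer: -8527/4 ≈ -2131.8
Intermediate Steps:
Z = 14
H(g) = 1/(2*g)
d = 1030 (d = 7 + (99 + 66*14) = 7 + (99 + 924) = 7 + 1023 = 1030)
f = -4407/4 (f = 78*((½)/(-4) - 14) = 78*((½)*(-¼) - 14) = 78*(-⅛ - 14) = 78*(-113/8) = -4407/4 ≈ -1101.8)
f - d = -4407/4 - 1*1030 = -4407/4 - 1030 = -8527/4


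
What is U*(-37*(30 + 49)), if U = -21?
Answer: 61383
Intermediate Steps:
U*(-37*(30 + 49)) = -(-777)*(30 + 49) = -(-777)*79 = -21*(-2923) = 61383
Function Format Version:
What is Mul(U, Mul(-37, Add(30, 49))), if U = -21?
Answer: 61383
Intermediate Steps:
Mul(U, Mul(-37, Add(30, 49))) = Mul(-21, Mul(-37, Add(30, 49))) = Mul(-21, Mul(-37, 79)) = Mul(-21, -2923) = 61383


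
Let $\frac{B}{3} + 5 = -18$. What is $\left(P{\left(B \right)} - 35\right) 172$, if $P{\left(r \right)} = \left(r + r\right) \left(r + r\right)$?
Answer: $3269548$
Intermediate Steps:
$B = -69$ ($B = -15 + 3 \left(-18\right) = -15 - 54 = -69$)
$P{\left(r \right)} = 4 r^{2}$ ($P{\left(r \right)} = 2 r 2 r = 4 r^{2}$)
$\left(P{\left(B \right)} - 35\right) 172 = \left(4 \left(-69\right)^{2} - 35\right) 172 = \left(4 \cdot 4761 - 35\right) 172 = \left(19044 - 35\right) 172 = 19009 \cdot 172 = 3269548$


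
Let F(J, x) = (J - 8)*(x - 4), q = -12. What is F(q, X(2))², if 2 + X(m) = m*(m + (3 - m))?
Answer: 0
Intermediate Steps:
X(m) = -2 + 3*m (X(m) = -2 + m*(m + (3 - m)) = -2 + m*3 = -2 + 3*m)
F(J, x) = (-8 + J)*(-4 + x)
F(q, X(2))² = (32 - 8*(-2 + 3*2) - 4*(-12) - 12*(-2 + 3*2))² = (32 - 8*(-2 + 6) + 48 - 12*(-2 + 6))² = (32 - 8*4 + 48 - 12*4)² = (32 - 32 + 48 - 48)² = 0² = 0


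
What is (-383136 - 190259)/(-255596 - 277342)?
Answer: 573395/532938 ≈ 1.0759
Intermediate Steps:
(-383136 - 190259)/(-255596 - 277342) = -573395/(-532938) = -573395*(-1/532938) = 573395/532938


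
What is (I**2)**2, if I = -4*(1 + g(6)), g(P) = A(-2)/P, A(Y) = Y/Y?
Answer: 38416/81 ≈ 474.27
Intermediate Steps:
A(Y) = 1
g(P) = 1/P
I = -14/3 (I = -4*(1 + 1/6) = -4*7/6 = -14/3 ≈ -4.6667)
(I**2)**2 = ((-14/3)**2)**2 = (196/9)**2 = 38416/81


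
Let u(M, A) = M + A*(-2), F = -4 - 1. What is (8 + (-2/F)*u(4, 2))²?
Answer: 64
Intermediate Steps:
F = -5
u(M, A) = M - 2*A
(8 + (-2/F)*u(4, 2))² = (8 + (-2/(-5))*(4 - 2*2))² = (8 + (-2*(-⅕))*(4 - 4))² = (8 + (⅖)*0)² = (8 + 0)² = 8² = 64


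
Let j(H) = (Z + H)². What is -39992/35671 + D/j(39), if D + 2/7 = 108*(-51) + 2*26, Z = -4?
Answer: -1705349574/305878825 ≈ -5.5752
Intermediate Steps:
j(H) = (-4 + H)²
D = -38194/7 (D = -2/7 + (108*(-51) + 2*26) = -2/7 + (-5508 + 52) = -2/7 - 5456 = -38194/7 ≈ -5456.3)
-39992/35671 + D/j(39) = -39992/35671 - 38194/(7*(-4 + 39)²) = -39992*1/35671 - 38194/(7*(35²)) = -39992/35671 - 38194/7/1225 = -39992/35671 - 38194/7*1/1225 = -39992/35671 - 38194/8575 = -1705349574/305878825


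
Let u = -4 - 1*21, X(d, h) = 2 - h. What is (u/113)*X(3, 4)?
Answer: 50/113 ≈ 0.44248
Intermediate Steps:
u = -25 (u = -4 - 21 = -25)
(u/113)*X(3, 4) = (-25/113)*(2 - 1*4) = (-25*1/113)*(2 - 4) = -25/113*(-2) = 50/113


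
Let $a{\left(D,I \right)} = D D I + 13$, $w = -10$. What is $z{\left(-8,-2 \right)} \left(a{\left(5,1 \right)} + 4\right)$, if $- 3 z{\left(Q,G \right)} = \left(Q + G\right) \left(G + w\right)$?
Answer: $-1680$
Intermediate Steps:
$z{\left(Q,G \right)} = - \frac{\left(-10 + G\right) \left(G + Q\right)}{3}$ ($z{\left(Q,G \right)} = - \frac{\left(Q + G\right) \left(G - 10\right)}{3} = - \frac{\left(G + Q\right) \left(-10 + G\right)}{3} = - \frac{\left(-10 + G\right) \left(G + Q\right)}{3}$)
$a{\left(D,I \right)} = 13 + I D^{2}$ ($a{\left(D,I \right)} = D^{2} I + 13 = I D^{2} + 13 = 13 + I D^{2}$)
$z{\left(-8,-2 \right)} \left(a{\left(5,1 \right)} + 4\right) = \left(- \frac{\left(-2\right)^{2}}{3} + \frac{10}{3} \left(-2\right) + \frac{10}{3} \left(-8\right) - \left(- \frac{2}{3}\right) \left(-8\right)\right) \left(\left(13 + 1 \cdot 5^{2}\right) + 4\right) = \left(\left(- \frac{1}{3}\right) 4 - \frac{20}{3} - \frac{80}{3} - \frac{16}{3}\right) \left(\left(13 + 1 \cdot 25\right) + 4\right) = \left(- \frac{4}{3} - \frac{20}{3} - \frac{80}{3} - \frac{16}{3}\right) \left(\left(13 + 25\right) + 4\right) = - 40 \left(38 + 4\right) = \left(-40\right) 42 = -1680$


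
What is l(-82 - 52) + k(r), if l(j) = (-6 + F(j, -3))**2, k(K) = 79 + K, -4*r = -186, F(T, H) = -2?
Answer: 379/2 ≈ 189.50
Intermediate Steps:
r = 93/2 (r = -1/4*(-186) = 93/2 ≈ 46.500)
l(j) = 64 (l(j) = (-6 - 2)**2 = (-8)**2 = 64)
l(-82 - 52) + k(r) = 64 + (79 + 93/2) = 64 + 251/2 = 379/2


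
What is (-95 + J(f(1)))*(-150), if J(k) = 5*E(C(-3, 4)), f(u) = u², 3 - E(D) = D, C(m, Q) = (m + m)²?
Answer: 39000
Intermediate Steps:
C(m, Q) = 4*m² (C(m, Q) = (2*m)² = 4*m²)
E(D) = 3 - D
J(k) = -165 (J(k) = 5*(3 - 4*(-3)²) = 5*(3 - 4*9) = 5*(3 - 1*36) = 5*(3 - 36) = 5*(-33) = -165)
(-95 + J(f(1)))*(-150) = (-95 - 165)*(-150) = -260*(-150) = 39000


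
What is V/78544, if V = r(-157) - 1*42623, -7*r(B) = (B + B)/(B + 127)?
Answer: -1118893/2061780 ≈ -0.54268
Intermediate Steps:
r(B) = -2*B/(7*(127 + B)) (r(B) = -(B + B)/(7*(B + 127)) = -2*B/(7*(127 + B)))
V = -4475572/105 (V = -2*(-157)/(889 + 7*(-157)) - 1*42623 = -2*(-157)/(889 - 1099) - 42623 = -2*(-157)/(-210) - 42623 = -2*(-157)*(-1/210) - 42623 = -157/105 - 42623 = -4475572/105 ≈ -42625.)
V/78544 = -4475572/105/78544 = -4475572/105*1/78544 = -1118893/2061780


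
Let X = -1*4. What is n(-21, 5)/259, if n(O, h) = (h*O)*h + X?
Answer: -529/259 ≈ -2.0425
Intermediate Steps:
X = -4
n(O, h) = -4 + O*h**2 (n(O, h) = (h*O)*h - 4 = (O*h)*h - 4 = O*h**2 - 4 = -4 + O*h**2)
n(-21, 5)/259 = (-4 - 21*5**2)/259 = (-4 - 21*25)*(1/259) = (-4 - 525)*(1/259) = -529*1/259 = -529/259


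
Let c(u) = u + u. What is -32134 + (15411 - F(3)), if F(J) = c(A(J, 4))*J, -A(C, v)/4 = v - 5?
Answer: -16747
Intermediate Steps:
A(C, v) = 20 - 4*v (A(C, v) = -4*(v - 5) = -4*(-5 + v) = 20 - 4*v)
c(u) = 2*u
F(J) = 8*J (F(J) = (2*(20 - 4*4))*J = (2*(20 - 16))*J = (2*4)*J = 8*J)
-32134 + (15411 - F(3)) = -32134 + (15411 - 8*3) = -32134 + (15411 - 1*24) = -32134 + (15411 - 24) = -32134 + 15387 = -16747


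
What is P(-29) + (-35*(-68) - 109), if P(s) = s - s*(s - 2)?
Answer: 1343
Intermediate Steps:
P(s) = s - s*(-2 + s)
P(-29) + (-35*(-68) - 109) = -29*(3 - 1*(-29)) + (-35*(-68) - 109) = -29*(3 + 29) + (2380 - 109) = -29*32 + 2271 = -928 + 2271 = 1343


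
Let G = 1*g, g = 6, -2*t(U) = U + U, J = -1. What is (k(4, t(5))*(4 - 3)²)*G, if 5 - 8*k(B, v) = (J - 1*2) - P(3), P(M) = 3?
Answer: 33/4 ≈ 8.2500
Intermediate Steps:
t(U) = -U (t(U) = -(U + U)/2 = -U)
k(B, v) = 11/8 (k(B, v) = 5/8 - ((-1 - 1*2) - 1*3)/8 = 5/8 - ((-1 - 2) - 3)/8 = 5/8 - (-3 - 3)/8 = 5/8 - ⅛*(-6) = 5/8 + ¾ = 11/8)
G = 6 (G = 1*6 = 6)
(k(4, t(5))*(4 - 3)²)*G = (11*(4 - 3)²/8)*6 = ((11/8)*1²)*6 = ((11/8)*1)*6 = (11/8)*6 = 33/4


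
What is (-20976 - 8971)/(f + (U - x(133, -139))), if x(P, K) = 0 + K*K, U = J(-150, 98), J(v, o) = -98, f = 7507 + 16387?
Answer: -29947/4475 ≈ -6.6921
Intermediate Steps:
f = 23894
U = -98
x(P, K) = K² (x(P, K) = 0 + K² = K²)
(-20976 - 8971)/(f + (U - x(133, -139))) = (-20976 - 8971)/(23894 + (-98 - 1*(-139)²)) = -29947/(23894 + (-98 - 1*19321)) = -29947/(23894 + (-98 - 19321)) = -29947/(23894 - 19419) = -29947/4475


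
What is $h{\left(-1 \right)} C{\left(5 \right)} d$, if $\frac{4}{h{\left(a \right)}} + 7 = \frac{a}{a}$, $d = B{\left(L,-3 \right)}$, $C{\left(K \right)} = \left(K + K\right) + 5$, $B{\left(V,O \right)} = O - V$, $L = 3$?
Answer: $60$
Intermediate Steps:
$C{\left(K \right)} = 5 + 2 K$ ($C{\left(K \right)} = 2 K + 5 = 5 + 2 K$)
$d = -6$ ($d = -3 - 3 = -6$)
$h{\left(a \right)} = - \frac{2}{3}$ ($h{\left(a \right)} = \frac{4}{-7 + \frac{a}{a}} = \frac{4}{-7 + 1} = \frac{4}{-6} = 4 \left(- \frac{1}{6}\right) = - \frac{2}{3}$)
$h{\left(-1 \right)} C{\left(5 \right)} d = - \frac{2 \left(5 + 2 \cdot 5\right)}{3} \left(-6\right) = - \frac{2 \left(5 + 10\right)}{3} \left(-6\right) = \left(- \frac{2}{3}\right) 15 \left(-6\right) = \left(-10\right) \left(-6\right) = 60$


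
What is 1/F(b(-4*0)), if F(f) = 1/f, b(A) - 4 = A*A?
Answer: 4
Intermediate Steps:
b(A) = 4 + A² (b(A) = 4 + A*A = 4 + A²)
1/F(b(-4*0)) = 1/(1/(4 + (-4*0)²)) = 1/(1/(4 + 0²)) = 1/(1/(4 + 0)) = 1/(1/4) = 1/(¼) = 4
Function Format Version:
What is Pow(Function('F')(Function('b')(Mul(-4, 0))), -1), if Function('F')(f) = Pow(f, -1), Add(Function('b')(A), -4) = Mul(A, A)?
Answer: 4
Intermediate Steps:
Function('b')(A) = Add(4, Pow(A, 2)) (Function('b')(A) = Add(4, Mul(A, A)) = Add(4, Pow(A, 2)))
Pow(Function('F')(Function('b')(Mul(-4, 0))), -1) = Pow(Pow(Add(4, Pow(Mul(-4, 0), 2)), -1), -1) = Pow(Pow(Add(4, Pow(0, 2)), -1), -1) = Pow(Pow(Add(4, 0), -1), -1) = Pow(Pow(4, -1), -1) = Pow(Rational(1, 4), -1) = 4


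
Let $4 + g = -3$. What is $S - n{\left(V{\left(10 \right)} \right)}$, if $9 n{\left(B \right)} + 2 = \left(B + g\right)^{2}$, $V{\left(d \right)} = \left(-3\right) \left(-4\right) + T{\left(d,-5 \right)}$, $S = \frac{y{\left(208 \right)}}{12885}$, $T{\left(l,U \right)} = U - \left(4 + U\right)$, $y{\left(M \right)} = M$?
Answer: $\frac{4919}{38655} \approx 0.12725$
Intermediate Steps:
$g = -7$ ($g = -4 - 3 = -7$)
$T{\left(l,U \right)} = -4$
$S = \frac{208}{12885} \approx 0.016143$
$V{\left(d \right)} = 8$ ($V{\left(d \right)} = \left(-3\right) \left(-4\right) - 4 = 12 - 4 = 8$)
$n{\left(B \right)} = - \frac{2}{9} + \frac{\left(-7 + B\right)^{2}}{9}$ ($n{\left(B \right)} = - \frac{2}{9} + \frac{\left(B - 7\right)^{2}}{9} = - \frac{2}{9} + \frac{\left(-7 + B\right)^{2}}{9}$)
$S - n{\left(V{\left(10 \right)} \right)} = \frac{208}{12885} - \left(- \frac{2}{9} + \frac{\left(-7 + 8\right)^{2}}{9}\right) = \frac{208}{12885} - \left(- \frac{2}{9} + \frac{1^{2}}{9}\right) = \frac{208}{12885} - \left(- \frac{2}{9} + \frac{1}{9} \cdot 1\right) = \frac{208}{12885} - \left(- \frac{2}{9} + \frac{1}{9}\right) = \frac{208}{12885} - - \frac{1}{9} = \frac{208}{12885} + \frac{1}{9} = \frac{4919}{38655}$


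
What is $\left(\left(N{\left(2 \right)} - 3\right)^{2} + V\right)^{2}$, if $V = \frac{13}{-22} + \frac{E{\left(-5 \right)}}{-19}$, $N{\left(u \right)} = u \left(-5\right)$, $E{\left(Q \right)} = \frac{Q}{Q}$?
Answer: $\frac{4952359129}{174724} \approx 28344.0$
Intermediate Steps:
$E{\left(Q \right)} = 1$
$N{\left(u \right)} = - 5 u$
$V = - \frac{269}{418}$ ($V = \frac{13}{-22} + 1 \frac{1}{-19} = 13 \left(- \frac{1}{22}\right) + 1 \left(- \frac{1}{19}\right) = - \frac{13}{22} - \frac{1}{19} = - \frac{269}{418} \approx -0.64354$)
$\left(\left(N{\left(2 \right)} - 3\right)^{2} + V\right)^{2} = \left(\left(\left(-5\right) 2 - 3\right)^{2} - \frac{269}{418}\right)^{2} = \left(\left(-10 - 3\right)^{2} - \frac{269}{418}\right)^{2} = \left(\left(-13\right)^{2} - \frac{269}{418}\right)^{2} = \left(169 - \frac{269}{418}\right)^{2} = \left(\frac{70373}{418}\right)^{2} = \frac{4952359129}{174724}$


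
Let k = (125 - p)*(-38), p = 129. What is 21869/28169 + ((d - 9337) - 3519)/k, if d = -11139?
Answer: -672591067/4281688 ≈ -157.09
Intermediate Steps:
k = 152 (k = (125 - 1*129)*(-38) = (125 - 129)*(-38) = -4*(-38) = 152)
21869/28169 + ((d - 9337) - 3519)/k = 21869/28169 + ((-11139 - 9337) - 3519)/152 = 21869*(1/28169) + (-20476 - 3519)*(1/152) = 21869/28169 - 23995*1/152 = 21869/28169 - 23995/152 = -672591067/4281688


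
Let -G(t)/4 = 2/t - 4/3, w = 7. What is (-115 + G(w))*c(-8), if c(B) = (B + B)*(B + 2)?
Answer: -74464/7 ≈ -10638.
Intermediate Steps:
c(B) = 2*B*(2 + B) (c(B) = (2*B)*(2 + B) = 2*B*(2 + B))
G(t) = 16/3 - 8/t (G(t) = -4*(2/t - 4/3) = -4*(-4/3 + 2/t) = 16/3 - 8/t)
(-115 + G(w))*c(-8) = (-115 + (16/3 - 8/7))*(2*(-8)*(2 - 8)) = (-115 + (16/3 - 8*⅐))*(2*(-8)*(-6)) = (-115 + (16/3 - 8/7))*96 = (-115 + 88/21)*96 = -2327/21*96 = -74464/7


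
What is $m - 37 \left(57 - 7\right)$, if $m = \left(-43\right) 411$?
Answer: $-19523$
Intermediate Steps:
$m = -17673$
$m - 37 \left(57 - 7\right) = -17673 - 37 \left(57 - 7\right) = -17673 - 37 \cdot 50 = -17673 - 1850 = -19523$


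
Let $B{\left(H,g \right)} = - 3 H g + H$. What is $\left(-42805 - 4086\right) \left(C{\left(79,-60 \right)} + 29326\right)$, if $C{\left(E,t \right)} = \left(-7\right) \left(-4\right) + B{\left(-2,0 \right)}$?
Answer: $-1376344632$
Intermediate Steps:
$B{\left(H,g \right)} = H - 3 H g$ ($B{\left(H,g \right)} = - 3 H g + H = H - 3 H g$)
$C{\left(E,t \right)} = 26$ ($C{\left(E,t \right)} = \left(-7\right) \left(-4\right) - 2 \left(1 - 0\right) = 28 - 2 \left(1 + 0\right) = 28 - 2 = 26$)
$\left(-42805 - 4086\right) \left(C{\left(79,-60 \right)} + 29326\right) = \left(-42805 - 4086\right) \left(26 + 29326\right) = \left(-46891\right) 29352 = -1376344632$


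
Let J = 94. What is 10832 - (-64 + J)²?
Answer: 9932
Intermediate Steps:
10832 - (-64 + J)² = 10832 - (-64 + 94)² = 10832 - 1*30² = 10832 - 1*900 = 10832 - 900 = 9932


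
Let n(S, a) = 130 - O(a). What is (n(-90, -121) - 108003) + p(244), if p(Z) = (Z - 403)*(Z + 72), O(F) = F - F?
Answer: -158117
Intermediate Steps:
O(F) = 0
n(S, a) = 130 (n(S, a) = 130 - 1*0 = 130 + 0 = 130)
p(Z) = (-403 + Z)*(72 + Z)
(n(-90, -121) - 108003) + p(244) = (130 - 108003) + (-29016 + 244**2 - 331*244) = -107873 + (-29016 + 59536 - 80764) = -107873 - 50244 = -158117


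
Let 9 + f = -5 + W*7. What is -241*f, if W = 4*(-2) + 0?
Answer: 16870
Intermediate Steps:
W = -8 (W = -8 + 0 = -8)
f = -70 (f = -9 + (-5 - 8*7) = -9 + (-5 - 56) = -9 - 61 = -70)
-241*f = -241*(-70) = 16870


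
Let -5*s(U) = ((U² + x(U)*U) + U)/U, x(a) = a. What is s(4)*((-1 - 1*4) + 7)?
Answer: -18/5 ≈ -3.6000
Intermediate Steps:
s(U) = -(U + 2*U²)/(5*U) (s(U) = -((U² + U*U) + U)/(5*U) = -((U² + U²) + U)/(5*U) = -(2*U² + U)/(5*U) = -(U + 2*U²)/(5*U))
s(4)*((-1 - 1*4) + 7) = (-⅕ - ⅖*4)*((-1 - 1*4) + 7) = (-⅕ - 8/5)*((-1 - 4) + 7) = -9*(-5 + 7)/5 = -9/5*2 = -18/5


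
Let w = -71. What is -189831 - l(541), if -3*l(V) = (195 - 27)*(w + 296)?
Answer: -177231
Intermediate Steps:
l(V) = -12600 (l(V) = -(195 - 27)*(-71 + 296)/3 = -56*225 = -1/3*37800 = -12600)
-189831 - l(541) = -189831 - 1*(-12600) = -189831 + 12600 = -177231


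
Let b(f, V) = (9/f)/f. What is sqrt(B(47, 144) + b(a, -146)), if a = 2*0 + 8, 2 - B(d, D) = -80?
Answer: sqrt(5257)/8 ≈ 9.0631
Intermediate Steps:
B(d, D) = 82 (B(d, D) = 2 - 1*(-80) = 2 + 80 = 82)
a = 8 (a = 0 + 8 = 8)
b(f, V) = 9/f**2
sqrt(B(47, 144) + b(a, -146)) = sqrt(82 + 9/8**2) = sqrt(82 + 9*(1/64)) = sqrt(82 + 9/64) = sqrt(5257/64) = sqrt(5257)/8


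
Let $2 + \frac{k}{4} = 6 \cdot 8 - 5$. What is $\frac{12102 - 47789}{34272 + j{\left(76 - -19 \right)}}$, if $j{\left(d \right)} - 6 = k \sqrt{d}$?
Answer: $- \frac{611639493}{586213082} + \frac{1463167 \sqrt{95}}{293106541} \approx -0.99472$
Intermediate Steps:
$k = 164$ ($k = -8 + 4 \left(6 \cdot 8 - 5\right) = -8 + 4 \left(48 - 5\right) = -8 + 4 \cdot 43 = -8 + 172 = 164$)
$j{\left(d \right)} = 6 + 164 \sqrt{d}$
$\frac{12102 - 47789}{34272 + j{\left(76 - -19 \right)}} = \frac{12102 - 47789}{34272 + \left(6 + 164 \sqrt{76 - -19}\right)} = - \frac{35687}{34272 + \left(6 + 164 \sqrt{76 + 19}\right)} = - \frac{35687}{34272 + \left(6 + 164 \sqrt{95}\right)} = - \frac{35687}{34278 + 164 \sqrt{95}}$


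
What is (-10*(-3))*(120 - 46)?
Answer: 2220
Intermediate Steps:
(-10*(-3))*(120 - 46) = 30*74 = 2220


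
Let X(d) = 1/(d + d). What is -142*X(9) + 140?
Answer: 1189/9 ≈ 132.11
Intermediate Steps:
X(d) = 1/(2*d)
-142*X(9) + 140 = -71/9 + 140 = 1189/9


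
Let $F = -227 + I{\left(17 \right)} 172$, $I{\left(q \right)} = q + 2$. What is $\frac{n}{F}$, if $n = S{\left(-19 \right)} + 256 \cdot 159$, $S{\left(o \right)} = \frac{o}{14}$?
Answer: $\frac{569837}{42574} \approx 13.385$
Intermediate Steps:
$I{\left(q \right)} = 2 + q$
$S{\left(o \right)} = \frac{o}{14}$ ($S{\left(o \right)} = o \frac{1}{14} = \frac{o}{14}$)
$F = 3041$ ($F = -227 + \left(2 + 17\right) 172 = -227 + 19 \cdot 172 = -227 + 3268 = 3041$)
$n = \frac{569837}{14}$ ($n = \frac{1}{14} \left(-19\right) + 256 \cdot 159 = - \frac{19}{14} + 40704 = \frac{569837}{14} \approx 40703.0$)
$\frac{n}{F} = \frac{569837}{14 \cdot 3041} = \frac{569837}{14} \cdot \frac{1}{3041} = \frac{569837}{42574}$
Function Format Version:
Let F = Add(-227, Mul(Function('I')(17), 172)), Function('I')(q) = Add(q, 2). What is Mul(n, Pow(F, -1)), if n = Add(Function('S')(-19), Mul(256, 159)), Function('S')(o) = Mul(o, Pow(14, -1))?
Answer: Rational(569837, 42574) ≈ 13.385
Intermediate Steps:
Function('I')(q) = Add(2, q)
Function('S')(o) = Mul(Rational(1, 14), o) (Function('S')(o) = Mul(o, Rational(1, 14)) = Mul(Rational(1, 14), o))
F = 3041 (F = Add(-227, Mul(Add(2, 17), 172)) = Add(-227, Mul(19, 172)) = Add(-227, 3268) = 3041)
n = Rational(569837, 14) (n = Add(Mul(Rational(1, 14), -19), Mul(256, 159)) = Add(Rational(-19, 14), 40704) = Rational(569837, 14) ≈ 40703.)
Mul(n, Pow(F, -1)) = Mul(Rational(569837, 14), Pow(3041, -1)) = Mul(Rational(569837, 14), Rational(1, 3041)) = Rational(569837, 42574)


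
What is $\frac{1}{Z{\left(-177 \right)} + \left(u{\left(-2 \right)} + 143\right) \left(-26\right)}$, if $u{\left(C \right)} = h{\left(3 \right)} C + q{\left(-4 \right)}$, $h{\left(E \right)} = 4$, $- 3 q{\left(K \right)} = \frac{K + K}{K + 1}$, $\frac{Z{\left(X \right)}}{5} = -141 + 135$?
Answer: $- \frac{9}{31652} \approx -0.00028434$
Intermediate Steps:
$Z{\left(X \right)} = -30$ ($Z{\left(X \right)} = 5 \left(-141 + 135\right) = 5 \left(-6\right) = -30$)
$q{\left(K \right)} = - \frac{2 K}{3 \left(1 + K\right)}$ ($q{\left(K \right)} = - \frac{\left(K + K\right) \frac{1}{K + 1}}{3} = - \frac{2 K \frac{1}{1 + K}}{3} = - \frac{2 K}{3 \left(1 + K\right)}$)
$u{\left(C \right)} = - \frac{8}{9} + 4 C$ ($u{\left(C \right)} = 4 C - - \frac{8}{3 + 3 \left(-4\right)} = 4 C - - \frac{8}{3 - 12} = 4 C - - \frac{8}{-9} = 4 C - \left(-8\right) \left(- \frac{1}{9}\right) = 4 C - \frac{8}{9} = - \frac{8}{9} + 4 C$)
$\frac{1}{Z{\left(-177 \right)} + \left(u{\left(-2 \right)} + 143\right) \left(-26\right)} = \frac{1}{-30 + \left(\left(- \frac{8}{9} + 4 \left(-2\right)\right) + 143\right) \left(-26\right)} = \frac{1}{-30 + \left(\left(- \frac{8}{9} - 8\right) + 143\right) \left(-26\right)} = \frac{1}{-30 + \left(- \frac{80}{9} + 143\right) \left(-26\right)} = \frac{1}{-30 + \frac{1207}{9} \left(-26\right)} = \frac{1}{-30 - \frac{31382}{9}} = \frac{1}{- \frac{31652}{9}} = - \frac{9}{31652}$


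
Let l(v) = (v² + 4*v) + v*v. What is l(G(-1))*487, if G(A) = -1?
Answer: -974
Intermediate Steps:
l(v) = 2*v² + 4*v (l(v) = (v² + 4*v) + v² = 2*v² + 4*v)
l(G(-1))*487 = (2*(-1)*(2 - 1))*487 = (2*(-1)*1)*487 = -2*487 = -974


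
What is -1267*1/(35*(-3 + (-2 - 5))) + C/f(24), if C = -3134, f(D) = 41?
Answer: -149279/2050 ≈ -72.819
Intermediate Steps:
-1267*1/(35*(-3 + (-2 - 5))) + C/f(24) = -1267*1/(35*(-3 + (-2 - 5))) - 3134/41 = -1267*1/(35*(-3 - 7)) - 3134*1/41 = -1267/((-10*35)) - 3134/41 = -1267/(-350) - 3134/41 = -1267*(-1/350) - 3134/41 = 181/50 - 3134/41 = -149279/2050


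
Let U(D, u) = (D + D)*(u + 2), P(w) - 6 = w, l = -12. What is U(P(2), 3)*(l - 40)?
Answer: -4160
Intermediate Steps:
P(w) = 6 + w
U(D, u) = 2*D*(2 + u) (U(D, u) = (2*D)*(2 + u) = 2*D*(2 + u))
U(P(2), 3)*(l - 40) = (2*(6 + 2)*(2 + 3))*(-12 - 40) = (2*8*5)*(-52) = 80*(-52) = -4160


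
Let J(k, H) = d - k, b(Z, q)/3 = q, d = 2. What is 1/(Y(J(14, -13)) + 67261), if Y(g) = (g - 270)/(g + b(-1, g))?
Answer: 8/538135 ≈ 1.4866e-5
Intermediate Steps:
b(Z, q) = 3*q
J(k, H) = 2 - k
Y(g) = (-270 + g)/(4*g) (Y(g) = (g - 270)/(g + 3*g) = (-270 + g)/((4*g)) = (-270 + g)*(1/(4*g)) = (-270 + g)/(4*g))
1/(Y(J(14, -13)) + 67261) = 1/((-270 + (2 - 1*14))/(4*(2 - 1*14)) + 67261) = 1/((-270 + (2 - 14))/(4*(2 - 14)) + 67261) = 1/((1/4)*(-270 - 12)/(-12) + 67261) = 1/((1/4)*(-1/12)*(-282) + 67261) = 1/(47/8 + 67261) = 1/(538135/8) = 8/538135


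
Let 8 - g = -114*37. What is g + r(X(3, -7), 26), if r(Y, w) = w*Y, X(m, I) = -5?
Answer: 4096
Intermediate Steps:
r(Y, w) = Y*w
g = 4226 (g = 8 - (-114)*37 = 8 - 1*(-4218) = 8 + 4218 = 4226)
g + r(X(3, -7), 26) = 4226 - 5*26 = 4226 - 130 = 4096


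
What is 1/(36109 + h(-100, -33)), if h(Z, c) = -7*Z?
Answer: 1/36809 ≈ 2.7167e-5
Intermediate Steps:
1/(36109 + h(-100, -33)) = 1/(36109 - 7*(-100)) = 1/(36109 + 700) = 1/36809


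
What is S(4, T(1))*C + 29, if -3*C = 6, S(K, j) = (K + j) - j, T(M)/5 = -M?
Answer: 21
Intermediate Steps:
T(M) = -5*M (T(M) = 5*(-M) = -5*M)
S(K, j) = K
C = -2 (C = -⅓*6 = -2)
S(4, T(1))*C + 29 = 4*(-2) + 29 = -8 + 29 = 21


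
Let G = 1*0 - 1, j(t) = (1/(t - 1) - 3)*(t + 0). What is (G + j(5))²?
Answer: 3481/16 ≈ 217.56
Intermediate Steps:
j(t) = t*(-3 + 1/(-1 + t)) (j(t) = (1/(-1 + t) - 3)*t = (-3 + 1/(-1 + t))*t = t*(-3 + 1/(-1 + t)))
G = -1 (G = 0 - 1 = -1)
(G + j(5))² = (-1 + 5*(4 - 3*5)/(-1 + 5))² = (-1 + 5*(4 - 15)/4)² = (-1 + 5*(¼)*(-11))² = (-1 - 55/4)² = (-59/4)² = 3481/16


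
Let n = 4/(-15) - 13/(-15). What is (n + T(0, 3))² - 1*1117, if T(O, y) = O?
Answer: -27916/25 ≈ -1116.6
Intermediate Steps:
n = ⅗ (n = 4*(-1/15) - 13*(-1/15) = -4/15 + 13/15 = ⅗ ≈ 0.60000)
(n + T(0, 3))² - 1*1117 = (⅗ + 0)² - 1*1117 = (⅗)² - 1117 = 9/25 - 1117 = -27916/25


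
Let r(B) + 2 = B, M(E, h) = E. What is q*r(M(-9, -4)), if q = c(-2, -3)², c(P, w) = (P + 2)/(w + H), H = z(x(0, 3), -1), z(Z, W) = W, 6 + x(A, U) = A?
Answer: 0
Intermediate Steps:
x(A, U) = -6 + A
r(B) = -2 + B
H = -1
c(P, w) = (2 + P)/(-1 + w) (c(P, w) = (P + 2)/(w - 1) = (2 + P)/(-1 + w))
q = 0 (q = ((2 - 2)/(-1 - 3))² = (0/(-4))² = (-¼*0)² = 0² = 0)
q*r(M(-9, -4)) = 0*(-2 - 9) = 0*(-11) = 0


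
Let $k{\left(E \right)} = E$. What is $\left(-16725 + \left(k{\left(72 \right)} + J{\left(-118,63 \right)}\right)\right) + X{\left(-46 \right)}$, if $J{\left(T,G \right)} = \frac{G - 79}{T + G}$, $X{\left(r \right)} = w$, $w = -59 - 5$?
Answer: $- \frac{919419}{55} \approx -16717.0$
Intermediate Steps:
$w = -64$ ($w = -59 - 5 = -64$)
$X{\left(r \right)} = -64$
$J{\left(T,G \right)} = \frac{-79 + G}{G + T}$
$\left(-16725 + \left(k{\left(72 \right)} + J{\left(-118,63 \right)}\right)\right) + X{\left(-46 \right)} = \left(-16725 + \left(72 + \frac{-79 + 63}{63 - 118}\right)\right) - 64 = \left(-16725 + \left(72 + \frac{1}{-55} \left(-16\right)\right)\right) - 64 = \left(-16725 + \left(72 - - \frac{16}{55}\right)\right) - 64 = \left(-16725 + \left(72 + \frac{16}{55}\right)\right) - 64 = \left(-16725 + \frac{3976}{55}\right) - 64 = - \frac{915899}{55} - 64 = - \frac{919419}{55}$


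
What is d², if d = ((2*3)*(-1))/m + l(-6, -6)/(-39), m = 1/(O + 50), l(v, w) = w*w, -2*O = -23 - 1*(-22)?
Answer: 15610401/169 ≈ 92369.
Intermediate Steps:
O = ½ (O = -(-23 - 1*(-22))/2 = -(-23 + 22)/2 = -½*(-1) = ½ ≈ 0.50000)
l(v, w) = w²
m = 2/101 (m = 1/(½ + 50) = 1/(101/2) = 2/101 ≈ 0.019802)
d = -3951/13 (d = ((2*3)*(-1))/(2/101) + (-6)²/(-39) = (6*(-1))*(101/2) + 36*(-1/39) = -6*101/2 - 12/13 = -303 - 12/13 = -3951/13 ≈ -303.92)
d² = (-3951/13)² = 15610401/169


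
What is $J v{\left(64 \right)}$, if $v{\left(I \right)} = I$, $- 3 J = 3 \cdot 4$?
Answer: $-256$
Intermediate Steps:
$J = -4$ ($J = - \frac{3 \cdot 4}{3} = \left(- \frac{1}{3}\right) 12 = -4$)
$J v{\left(64 \right)} = \left(-4\right) 64 = -256$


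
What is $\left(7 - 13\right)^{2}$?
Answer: $36$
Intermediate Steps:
$\left(7 - 13\right)^{2} = \left(-6\right)^{2} = 36$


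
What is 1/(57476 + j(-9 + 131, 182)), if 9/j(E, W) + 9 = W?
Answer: 173/9943357 ≈ 1.7399e-5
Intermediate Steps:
j(E, W) = 9/(-9 + W)
1/(57476 + j(-9 + 131, 182)) = 1/(57476 + 9/(-9 + 182)) = 1/(57476 + 9/173) = 1/(9943357/173) = 173/9943357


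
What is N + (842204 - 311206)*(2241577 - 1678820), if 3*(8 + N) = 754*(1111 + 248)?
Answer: 298823183040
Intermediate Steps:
N = 341554 (N = -8 + (754*(1111 + 248))/3 = -8 + (754*1359)/3 = -8 + (⅓)*1024686 = -8 + 341562 = 341554)
N + (842204 - 311206)*(2241577 - 1678820) = 341554 + (842204 - 311206)*(2241577 - 1678820) = 341554 + 530998*562757 = 341554 + 298822841486 = 298823183040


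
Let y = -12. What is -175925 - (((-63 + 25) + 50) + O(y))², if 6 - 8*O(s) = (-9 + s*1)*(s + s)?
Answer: -2855201/16 ≈ -1.7845e+5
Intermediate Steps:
O(s) = ¾ - s*(-9 + s)/4 (O(s) = ¾ - (-9 + s*1)*(s + s)/8 = ¾ - (-9 + s)*2*s/8 = ¾ - s*(-9 + s)/4)
-175925 - (((-63 + 25) + 50) + O(y))² = -175925 - (((-63 + 25) + 50) + (¾ - ¼*(-12)² + (9/4)*(-12)))² = -175925 - ((-38 + 50) + (¾ - ¼*144 - 27))² = -175925 - (12 + (¾ - 36 - 27))² = -175925 - (12 - 249/4)² = -175925 - (-201/4)² = -175925 - 1*40401/16 = -175925 - 40401/16 = -2855201/16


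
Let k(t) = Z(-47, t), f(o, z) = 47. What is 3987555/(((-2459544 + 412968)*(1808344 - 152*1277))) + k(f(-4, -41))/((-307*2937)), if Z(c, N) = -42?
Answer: 3003522411563/66195091955317248 ≈ 4.5374e-5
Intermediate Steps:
k(t) = -42
3987555/(((-2459544 + 412968)*(1808344 - 152*1277))) + k(f(-4, -41))/((-307*2937)) = 3987555/(((-2459544 + 412968)*(1808344 - 152*1277))) - 42/((-307*2937)) = 3987555/((-2046576*(1808344 - 194104))) - 42/(-901659) = 3987555/((-2046576*1614240)) - 42*(-1/901659) = 3987555/(-3303664842240) + 14/300553 = 3987555*(-1/3303664842240) + 14/300553 = -265837/220244322816 + 14/300553 = 3003522411563/66195091955317248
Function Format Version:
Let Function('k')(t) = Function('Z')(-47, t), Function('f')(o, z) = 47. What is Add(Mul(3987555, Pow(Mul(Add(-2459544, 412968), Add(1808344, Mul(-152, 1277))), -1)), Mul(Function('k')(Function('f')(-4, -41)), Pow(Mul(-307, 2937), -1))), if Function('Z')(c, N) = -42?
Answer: Rational(3003522411563, 66195091955317248) ≈ 4.5374e-5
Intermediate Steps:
Function('k')(t) = -42
Add(Mul(3987555, Pow(Mul(Add(-2459544, 412968), Add(1808344, Mul(-152, 1277))), -1)), Mul(Function('k')(Function('f')(-4, -41)), Pow(Mul(-307, 2937), -1))) = Add(Mul(3987555, Pow(Mul(Add(-2459544, 412968), Add(1808344, Mul(-152, 1277))), -1)), Mul(-42, Pow(Mul(-307, 2937), -1))) = Add(Mul(3987555, Pow(Mul(-2046576, Add(1808344, -194104)), -1)), Mul(-42, Pow(-901659, -1))) = Add(Mul(3987555, Pow(Mul(-2046576, 1614240), -1)), Mul(-42, Rational(-1, 901659))) = Add(Mul(3987555, Pow(-3303664842240, -1)), Rational(14, 300553)) = Add(Mul(3987555, Rational(-1, 3303664842240)), Rational(14, 300553)) = Add(Rational(-265837, 220244322816), Rational(14, 300553)) = Rational(3003522411563, 66195091955317248)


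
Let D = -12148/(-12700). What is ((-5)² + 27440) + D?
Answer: 87204412/3175 ≈ 27466.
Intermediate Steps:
D = 3037/3175 (D = -12148*(-1/12700) = 3037/3175 ≈ 0.95654)
((-5)² + 27440) + D = ((-5)² + 27440) + 3037/3175 = (25 + 27440) + 3037/3175 = 27465 + 3037/3175 = 87204412/3175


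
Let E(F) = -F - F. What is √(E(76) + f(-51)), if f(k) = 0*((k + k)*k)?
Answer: 2*I*√38 ≈ 12.329*I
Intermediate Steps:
f(k) = 0 (f(k) = 0*((2*k)*k) = 0*(2*k²) = 0)
E(F) = -2*F
√(E(76) + f(-51)) = √(-2*76 + 0) = √(-152 + 0) = √(-152) = 2*I*√38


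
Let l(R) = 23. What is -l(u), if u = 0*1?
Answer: -23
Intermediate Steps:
u = 0
-l(u) = -1*23 = -23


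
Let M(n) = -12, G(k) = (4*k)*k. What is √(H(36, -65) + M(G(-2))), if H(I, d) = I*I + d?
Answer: √1219 ≈ 34.914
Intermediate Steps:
G(k) = 4*k²
H(I, d) = d + I² (H(I, d) = I² + d = d + I²)
√(H(36, -65) + M(G(-2))) = √((-65 + 36²) - 12) = √((-65 + 1296) - 12) = √(1231 - 12) = √1219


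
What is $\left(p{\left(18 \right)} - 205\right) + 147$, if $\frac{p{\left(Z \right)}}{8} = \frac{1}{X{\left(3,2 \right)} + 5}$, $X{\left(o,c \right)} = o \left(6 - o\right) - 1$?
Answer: $- \frac{746}{13} \approx -57.385$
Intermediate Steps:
$X{\left(o,c \right)} = -1 + o \left(6 - o\right)$
$p{\left(Z \right)} = \frac{8}{13}$ ($p{\left(Z \right)} = \frac{8}{\left(-1 - 3^{2} + 6 \cdot 3\right) + 5} = \frac{8}{\left(-1 - 9 + 18\right) + 5} = \frac{8}{8 + 5} = \frac{8}{13}$)
$\left(p{\left(18 \right)} - 205\right) + 147 = \left(\frac{8}{13} - 205\right) + 147 = - \frac{2657}{13} + 147 = - \frac{746}{13}$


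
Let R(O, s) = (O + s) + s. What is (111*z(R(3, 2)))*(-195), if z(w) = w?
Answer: -151515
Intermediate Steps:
R(O, s) = O + 2*s
(111*z(R(3, 2)))*(-195) = (111*(3 + 2*2))*(-195) = (111*(3 + 4))*(-195) = (111*7)*(-195) = 777*(-195) = -151515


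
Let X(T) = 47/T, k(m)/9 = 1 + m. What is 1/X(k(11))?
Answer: 108/47 ≈ 2.2979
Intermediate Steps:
k(m) = 9 + 9*m (k(m) = 9*(1 + m) = 9 + 9*m)
1/X(k(11)) = 1/(47/(9 + 9*11)) = 1/(47/(9 + 99)) = 1/(47/108) = 108/47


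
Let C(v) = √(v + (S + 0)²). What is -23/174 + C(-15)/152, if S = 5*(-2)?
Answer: -23/174 + √85/152 ≈ -0.071529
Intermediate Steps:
S = -10
C(v) = √(100 + v) (C(v) = √(v + (-10 + 0)²) = √(v + (-10)²) = √(v + 100) = √(100 + v))
-23/174 + C(-15)/152 = -23/174 + √(100 - 15)/152 = -23*1/174 + √85*(1/152) = -23/174 + √85/152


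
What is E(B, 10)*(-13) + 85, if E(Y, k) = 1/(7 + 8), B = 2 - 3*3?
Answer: 1262/15 ≈ 84.133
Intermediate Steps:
B = -7 (B = 2 - 9 = -7)
E(Y, k) = 1/15
E(B, 10)*(-13) + 85 = (1/15)*(-13) + 85 = -13/15 + 85 = 1262/15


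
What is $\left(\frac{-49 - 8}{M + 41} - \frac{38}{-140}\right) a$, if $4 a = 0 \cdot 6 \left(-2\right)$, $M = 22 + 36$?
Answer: $0$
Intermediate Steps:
$M = 58$
$a = 0$ ($a = \frac{0 \cdot 6 \left(-2\right)}{4} = \frac{0 \left(-2\right)}{4} = \frac{1}{4} \cdot 0 = 0$)
$\left(\frac{-49 - 8}{M + 41} - \frac{38}{-140}\right) a = \left(\frac{-49 - 8}{58 + 41} - \frac{38}{-140}\right) 0 = \left(- \frac{57}{99} - - \frac{19}{70}\right) 0 = \left(\left(-57\right) \frac{1}{99} + \frac{19}{70}\right) 0 = \left(- \frac{19}{33} + \frac{19}{70}\right) 0 = \left(- \frac{703}{2310}\right) 0 = 0$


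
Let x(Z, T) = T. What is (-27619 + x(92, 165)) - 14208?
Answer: -41662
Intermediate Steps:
(-27619 + x(92, 165)) - 14208 = (-27619 + 165) - 14208 = -27454 - 14208 = -41662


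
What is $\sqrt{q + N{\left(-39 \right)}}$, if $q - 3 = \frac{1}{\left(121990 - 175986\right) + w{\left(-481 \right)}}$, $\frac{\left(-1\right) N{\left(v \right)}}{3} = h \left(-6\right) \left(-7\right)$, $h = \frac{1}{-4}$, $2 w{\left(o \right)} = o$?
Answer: $\frac{\sqrt{1623761190818}}{216946} \approx 5.8737$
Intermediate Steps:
$w{\left(o \right)} = \frac{o}{2}$
$h = - \frac{1}{4} \approx -0.25$
$N{\left(v \right)} = \frac{63}{2}$ ($N{\left(v \right)} = - 3 \left(- \frac{1}{4}\right) \left(-6\right) \left(-7\right) = - 3 \cdot \frac{3}{2} \left(-7\right) = \left(-3\right) \left(- \frac{21}{2}\right) = \frac{63}{2}$)
$q = \frac{325417}{108473}$ ($q = 3 + \frac{1}{\left(121990 - 175986\right) + \frac{1}{2} \left(-481\right)} = 3 + \frac{1}{\left(121990 - 175986\right) - \frac{481}{2}} = 3 + \frac{1}{-53996 - \frac{481}{2}} = 3 + \frac{1}{- \frac{108473}{2}} = 3 - \frac{2}{108473} = \frac{325417}{108473} \approx 3.0$)
$\sqrt{q + N{\left(-39 \right)}} = \sqrt{\frac{325417}{108473} + \frac{63}{2}} = \sqrt{\frac{7484633}{216946}} = \frac{\sqrt{1623761190818}}{216946}$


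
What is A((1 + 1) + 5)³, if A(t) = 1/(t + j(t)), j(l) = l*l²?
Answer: 1/42875000 ≈ 2.3324e-8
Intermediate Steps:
j(l) = l³
A(t) = 1/(t + t³)
A((1 + 1) + 5)³ = (1/(((1 + 1) + 5) + ((1 + 1) + 5)³))³ = (1/((2 + 5) + (2 + 5)³))³ = (1/(7 + 7³))³ = (1/(7 + 343))³ = (1/350)³ = 1/42875000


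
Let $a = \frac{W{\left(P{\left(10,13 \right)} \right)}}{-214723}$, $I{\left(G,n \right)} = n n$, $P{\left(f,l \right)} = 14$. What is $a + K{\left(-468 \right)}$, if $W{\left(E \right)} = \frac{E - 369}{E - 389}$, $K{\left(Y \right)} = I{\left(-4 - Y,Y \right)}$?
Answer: $\frac{3527211776329}{16104225} \approx 2.1902 \cdot 10^{5}$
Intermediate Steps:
$I{\left(G,n \right)} = n^{2}$
$K{\left(Y \right)} = Y^{2}$
$W{\left(E \right)} = \frac{-369 + E}{-389 + E}$
$a = - \frac{71}{16104225}$ ($a = \frac{\frac{1}{-389 + 14} \left(-369 + 14\right)}{-214723} = \frac{1}{-375} \left(-355\right) \left(- \frac{1}{214723}\right) = \left(- \frac{1}{375}\right) \left(-355\right) \left(- \frac{1}{214723}\right) = \frac{71}{75} \left(- \frac{1}{214723}\right) = - \frac{71}{16104225} \approx -4.4088 \cdot 10^{-6}$)
$a + K{\left(-468 \right)} = - \frac{71}{16104225} + \left(-468\right)^{2} = - \frac{71}{16104225} + 219024 = \frac{3527211776329}{16104225}$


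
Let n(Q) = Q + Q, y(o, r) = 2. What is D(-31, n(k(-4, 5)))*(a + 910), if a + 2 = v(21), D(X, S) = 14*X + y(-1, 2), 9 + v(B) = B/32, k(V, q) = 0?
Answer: -777303/2 ≈ -3.8865e+5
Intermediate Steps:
n(Q) = 2*Q
v(B) = -9 + B/32
D(X, S) = 2 + 14*X (D(X, S) = 14*X + 2 = 2 + 14*X)
a = -331/32 (a = -2 + (-9 + (1/32)*21) = -2 + (-9 + 21/32) = -2 - 267/32 = -331/32 ≈ -10.344)
D(-31, n(k(-4, 5)))*(a + 910) = (2 + 14*(-31))*(-331/32 + 910) = (2 - 434)*(28789/32) = -432*28789/32 = -777303/2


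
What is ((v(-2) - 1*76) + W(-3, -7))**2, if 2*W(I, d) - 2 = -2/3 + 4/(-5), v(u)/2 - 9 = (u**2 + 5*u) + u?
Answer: 1223236/225 ≈ 5436.6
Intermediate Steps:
v(u) = 18 + 2*u**2 + 12*u (v(u) = 18 + 2*((u**2 + 5*u) + u) = 18 + 2*(u**2 + 6*u) = 18 + (2*u**2 + 12*u) = 18 + 2*u**2 + 12*u)
W(I, d) = 4/15 (W(I, d) = 1 + (-2/3 + 4/(-5))/2 = 1 + (-2*1/3 + 4*(-1/5))/2 = 1 + (-2/3 - 4/5)/2 = 1 + (1/2)*(-22/15) = 1 - 11/15 = 4/15)
((v(-2) - 1*76) + W(-3, -7))**2 = (((18 + 2*(-2)**2 + 12*(-2)) - 1*76) + 4/15)**2 = (((18 + 2*4 - 24) - 76) + 4/15)**2 = (((18 + 8 - 24) - 76) + 4/15)**2 = ((2 - 76) + 4/15)**2 = (-74 + 4/15)**2 = (-1106/15)**2 = 1223236/225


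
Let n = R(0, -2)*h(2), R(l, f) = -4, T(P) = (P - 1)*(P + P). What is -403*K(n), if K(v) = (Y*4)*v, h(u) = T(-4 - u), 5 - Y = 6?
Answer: -541632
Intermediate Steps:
T(P) = 2*P*(-1 + P) (T(P) = (-1 + P)*(2*P) = 2*P*(-1 + P))
Y = -1 (Y = 5 - 1*6 = 5 - 6 = -1)
h(u) = 2*(-5 - u)*(-4 - u) (h(u) = 2*(-4 - u)*(-1 + (-4 - u)) = 2*(-4 - u)*(-5 - u) = 2*(-5 - u)*(-4 - u))
n = -336 (n = -8*(4 + 2)*(5 + 2) = -8*6*7 = -4*84 = -336)
K(v) = -4*v (K(v) = (-1*4)*v = -4*v)
-403*K(n) = -(-1612)*(-336) = -403*1344 = -541632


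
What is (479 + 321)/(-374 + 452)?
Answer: 400/39 ≈ 10.256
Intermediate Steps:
(479 + 321)/(-374 + 452) = 800/78 = 800*(1/78) = 400/39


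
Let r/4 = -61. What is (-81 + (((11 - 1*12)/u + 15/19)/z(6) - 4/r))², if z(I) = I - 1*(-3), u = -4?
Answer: 11384827487881/1740892176 ≈ 6539.6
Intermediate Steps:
r = -244 (r = 4*(-61) = -244)
z(I) = 3 + I (z(I) = I + 3 = 3 + I)
(-81 + (((11 - 1*12)/u + 15/19)/z(6) - 4/r))² = (-81 + (((11 - 1*12)/(-4) + 15/19)/(3 + 6) - 4/(-244)))² = (-81 + (((11 - 12)*(-¼) + 15*(1/19))/9 - 4*(-1/244)))² = (-81 + ((-1*(-¼) + 15/19)*(⅑) + 1/61))² = (-81 + ((¼ + 15/19)*(⅑) + 1/61))² = (-81 + ((79/76)*(⅑) + 1/61))² = (-81 + (79/684 + 1/61))² = (-81 + 5503/41724)² = (-3374141/41724)² = 11384827487881/1740892176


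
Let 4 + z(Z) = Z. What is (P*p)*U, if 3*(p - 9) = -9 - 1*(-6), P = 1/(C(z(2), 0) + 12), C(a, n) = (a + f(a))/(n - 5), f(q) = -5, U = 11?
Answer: 440/67 ≈ 6.5672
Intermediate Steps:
z(Z) = -4 + Z
C(a, n) = (-5 + a)/(-5 + n) (C(a, n) = (a - 5)/(n - 5) = (-5 + a)/(-5 + n))
P = 5/67 (P = 1/((-5 + (-4 + 2))/(-5 + 0) + 12) = 1/((-5 - 2)/(-5) + 12) = 1/(-⅕*(-7) + 12) = 1/(7/5 + 12) = 1/(67/5) = 5/67 ≈ 0.074627)
p = 8 (p = 9 + (-9 - 1*(-6))/3 = 9 + (-9 + 6)/3 = 9 + (⅓)*(-3) = 9 - 1 = 8)
(P*p)*U = ((5/67)*8)*11 = (40/67)*11 = 440/67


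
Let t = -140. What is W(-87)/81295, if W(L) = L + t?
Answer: -227/81295 ≈ -0.0027923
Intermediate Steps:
W(L) = -140 + L (W(L) = L - 140 = -140 + L)
W(-87)/81295 = (-140 - 87)/81295 = -227*1/81295 = -227/81295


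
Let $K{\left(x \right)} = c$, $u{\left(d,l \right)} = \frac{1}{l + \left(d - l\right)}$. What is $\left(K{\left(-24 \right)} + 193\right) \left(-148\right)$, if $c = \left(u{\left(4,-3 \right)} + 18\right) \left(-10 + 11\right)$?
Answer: $-31265$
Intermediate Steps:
$u{\left(d,l \right)} = \frac{1}{d}$
$c = \frac{73}{4}$ ($c = \left(\frac{1}{4} + 18\right) \left(-10 + 11\right) = \left(\frac{1}{4} + 18\right) 1 = \frac{73}{4} \cdot 1 = \frac{73}{4} \approx 18.25$)
$K{\left(x \right)} = \frac{73}{4}$
$\left(K{\left(-24 \right)} + 193\right) \left(-148\right) = \left(\frac{73}{4} + 193\right) \left(-148\right) = \frac{845}{4} \left(-148\right) = -31265$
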